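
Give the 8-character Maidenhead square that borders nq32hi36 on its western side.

NQ32hi26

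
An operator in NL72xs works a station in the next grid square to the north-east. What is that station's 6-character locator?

NL82at

Longitude subsquare x = 23; +1 → 24, wraps to 0 = a, carry into square.
Longitude square 7; +1 → 8.
Latitude subsquare s = 18; +1 → 19 = t.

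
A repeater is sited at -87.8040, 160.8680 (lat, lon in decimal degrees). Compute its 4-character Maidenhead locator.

Offset from 180°W / 90°S: lon 340.87°, lat 2.20°.
Field: 340.87/20 → 17 → R, 2.20/10 → 0 → A; chars RA.
Square: 0.87/2 → 0, 2.20/1 → 2; chars 02.

RA02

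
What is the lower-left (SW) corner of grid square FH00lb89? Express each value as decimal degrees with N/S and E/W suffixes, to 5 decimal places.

Field F=5, H=7: +5·20° lon, +7·10° lat → SW at lon -80°, lat -20°.
Square 0, 0: +0·2° lon, +0·1° lat → SW at lon -80°, lat -20°.
Subsquare l=11, b=1: +11·0.0833333° lon, +1·0.0416667° lat → SW at lon -79.0833°, lat -19.9583°.
Extended square 8, 9: +8·0.00833333° lon, +9·0.00416667° lat → SW at lon -79.0167°, lat -19.9208°.
latitude 19.92083° S, longitude 79.01667° W.

19.92083° S, 79.01667° W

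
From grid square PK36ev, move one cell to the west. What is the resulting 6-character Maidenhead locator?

PK36dv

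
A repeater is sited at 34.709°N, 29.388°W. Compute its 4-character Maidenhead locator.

Add 180° to longitude and 90° to latitude: 150.61, 124.71.
Field: 150.61/20 → 7 → H, 124.71/10 → 12 → M; chars HM.
Square: 10.61/2 → 5, 4.71/1 → 4; chars 54.

HM54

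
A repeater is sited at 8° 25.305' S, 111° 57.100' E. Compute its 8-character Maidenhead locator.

OI51xn48

Add 180° to longitude and 90° to latitude: 291.95167, 81.57825.
Field (20°×10°, letters A–R): 291.95167/20 → 14 → O, 81.57825/10 → 8 → I; chars OI.
Square (2°×1°, digits 0–9): 11.95167/2 → 5, 1.57825/1 → 1; chars 51.
Subsquare (5′×2.5′, letters a–x): 1.95167/0.0833333 → 23 → x, 0.57825/0.0416667 → 13 → n; chars xn.
Extended square (30″×15″, digits 0–9): 0.03500/0.00833333 → 4, 0.03658/0.00416667 → 8; chars 48.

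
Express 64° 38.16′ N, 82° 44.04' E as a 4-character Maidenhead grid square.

Shift to the Maidenhead origin (180°W, 90°S): lon 262.73, lat 154.64.
Field: lon ⌊262.73/20⌋ = 13 → N; lat ⌊154.64/10⌋ = 15 → P.
Square: lon ⌊2.73/2⌋ = 1; lat ⌊4.64/1⌋ = 4.

NP14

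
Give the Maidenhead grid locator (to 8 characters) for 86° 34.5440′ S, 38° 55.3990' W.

Offset from 180°W / 90°S: lon 141.07668°, lat 3.42427°.
Field: 141.07668/20 → 7 → H, 3.42427/10 → 0 → A; chars HA.
Square: 1.07668/2 → 0, 3.42427/1 → 3; chars 03.
Subsquare: 1.07668/0.0833333 → 12 → m, 0.42427/0.0416667 → 10 → k; chars mk.
Extended square: 0.07668/0.00833333 → 9, 0.00760/0.00416667 → 1; chars 91.

HA03mk91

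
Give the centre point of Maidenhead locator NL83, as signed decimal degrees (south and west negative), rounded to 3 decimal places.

23.500, 97.000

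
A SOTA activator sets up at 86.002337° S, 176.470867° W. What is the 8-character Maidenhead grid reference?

AA13sx39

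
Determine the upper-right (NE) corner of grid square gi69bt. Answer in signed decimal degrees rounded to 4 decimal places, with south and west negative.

-0.1667, -47.8333

Field G=6, I=8: +6·20° lon, +8·10° lat → SW at lon -60°, lat -10°.
Square 6, 9: +6·2° lon, +9·1° lat → SW at lon -48°, lat -1°.
Subsquare b=1, t=19: +1·0.0833333° lon, +19·0.0416667° lat → SW at lon -47.9167°, lat -0.208333°.
Cell spans 0.0833333° lon × 0.0416667° lat. NE corner is SW corner plus one full cell.
latitude -0.1667, longitude -47.8333.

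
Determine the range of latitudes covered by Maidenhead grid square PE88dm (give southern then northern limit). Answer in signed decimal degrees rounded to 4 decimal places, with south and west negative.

-41.5000, -41.4583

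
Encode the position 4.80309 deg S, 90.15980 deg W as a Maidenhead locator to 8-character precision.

Add 180° to longitude and 90° to latitude: 89.84020, 85.19691.
Field (20°×10°, letters A–R): lon ⌊89.84020/20⌋ = 4 → E; lat ⌊85.19691/10⌋ = 8 → I.
Square (2°×1°, digits 0–9): lon ⌊9.84020/2⌋ = 4; lat ⌊5.19691/1⌋ = 5.
Subsquare (5′×2.5′, letters a–x): lon ⌊1.84020/0.0833333⌋ = 22 → w; lat ⌊0.19691/0.0416667⌋ = 4 → e.
Extended square (30″×15″, digits 0–9): lon ⌊0.00687/0.00833333⌋ = 0; lat ⌊0.03024/0.00416667⌋ = 7.

EI45we07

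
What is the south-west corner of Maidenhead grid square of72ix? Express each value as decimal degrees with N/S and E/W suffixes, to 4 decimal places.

37.0417° S, 114.6667° E

Field O=14, F=5: +14·20° lon, +5·10° lat → SW at lon 100°, lat -40°.
Square 7, 2: +7·2° lon, +2·1° lat → SW at lon 114°, lat -38°.
Subsquare i=8, x=23: +8·0.0833333° lon, +23·0.0416667° lat → SW at lon 114.667°, lat -37.0417°.
latitude 37.0417° S, longitude 114.6667° E.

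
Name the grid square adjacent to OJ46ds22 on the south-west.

OJ46ds11

Longitude extended square 2; −1 → 1.
Latitude extended square 2; −1 → 1.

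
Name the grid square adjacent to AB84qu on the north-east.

Longitude subsquare q = 16; +1 → 17 = r.
Latitude subsquare u = 20; +1 → 21 = v.

AB84rv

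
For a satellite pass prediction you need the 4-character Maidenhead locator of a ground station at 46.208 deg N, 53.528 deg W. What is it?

GN36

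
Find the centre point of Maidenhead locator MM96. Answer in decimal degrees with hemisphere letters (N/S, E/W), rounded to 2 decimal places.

36.50° N, 79.00° E

Field M=12, M=12: +12·20° lon, +12·10° lat → SW at lon 60°, lat 30°.
Square 9, 6: +9·2° lon, +6·1° lat → SW at lon 78°, lat 36°.
Cell spans 2° lon × 1° lat. Centre is SW corner plus half of each.
latitude 36.50° N, longitude 79.00° E.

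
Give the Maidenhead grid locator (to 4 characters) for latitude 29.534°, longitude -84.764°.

EL79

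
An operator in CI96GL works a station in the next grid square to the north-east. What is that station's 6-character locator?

CI96hm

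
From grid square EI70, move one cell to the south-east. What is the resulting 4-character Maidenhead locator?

Longitude square 7; +1 → 8.
Latitude square 0; −1 → -1, wraps to 9, carry into field.
Latitude field I = 8; −1 → 7 = H.

EH89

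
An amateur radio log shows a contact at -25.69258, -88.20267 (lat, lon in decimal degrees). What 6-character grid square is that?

EG54vh

Offset from 180°W / 90°S: lon 91.7973°, lat 64.3074°.
Field: 91.7973/20 → 4 → E, 64.3074/10 → 6 → G; chars EG.
Square: 11.7973/2 → 5, 4.3074/1 → 4; chars 54.
Subsquare: 1.7973/0.0833333 → 21 → v, 0.3074/0.0416667 → 7 → h; chars vh.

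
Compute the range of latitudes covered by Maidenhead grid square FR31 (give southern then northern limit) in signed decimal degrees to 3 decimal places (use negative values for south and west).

81.000, 82.000

Field F=5, R=17: +5·20° lon, +17·10° lat → SW at lon -80°, lat 80°.
Square 3, 1: +3·2° lon, +1·1° lat → SW at lon -74°, lat 81°.
Cell spans 2° lon × 1° lat.
south 81.000, north 82.000.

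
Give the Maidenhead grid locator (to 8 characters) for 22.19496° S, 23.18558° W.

HG87jt73

Shift to the Maidenhead origin (180°W, 90°S): lon 156.81442, lat 67.80504.
Field (20°×10°, letters A–R): 156.81442/20 → 7 → H, 67.80504/10 → 6 → G; chars HG.
Square (2°×1°, digits 0–9): 16.81442/2 → 8, 7.80504/1 → 7; chars 87.
Subsquare (5′×2.5′, letters a–x): 0.81442/0.0833333 → 9 → j, 0.80504/0.0416667 → 19 → t; chars jt.
Extended square (30″×15″, digits 0–9): 0.06442/0.00833333 → 7, 0.01337/0.00416667 → 3; chars 73.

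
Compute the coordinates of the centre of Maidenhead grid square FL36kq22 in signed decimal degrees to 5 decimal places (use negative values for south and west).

26.67708, -73.14583

Field F=5, L=11: +5·20° lon, +11·10° lat → SW at lon -80°, lat 20°.
Square 3, 6: +3·2° lon, +6·1° lat → SW at lon -74°, lat 26°.
Subsquare k=10, q=16: +10·0.0833333° lon, +16·0.0416667° lat → SW at lon -73.1667°, lat 26.6667°.
Extended square 2, 2: +2·0.00833333° lon, +2·0.00416667° lat → SW at lon -73.15°, lat 26.675°.
Cell spans 0.00833333° lon × 0.00416667° lat. Centre is SW corner plus half of each.
latitude 26.67708, longitude -73.14583.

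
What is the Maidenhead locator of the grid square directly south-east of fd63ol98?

Longitude extended square 9; +1 → 10, wraps to 0, carry into subsquare.
Longitude subsquare o = 14; +1 → 15 = p.
Latitude extended square 8; −1 → 7.

FD63pl07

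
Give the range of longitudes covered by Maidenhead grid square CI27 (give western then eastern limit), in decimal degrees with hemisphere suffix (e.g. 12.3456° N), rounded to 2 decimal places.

Field C=2, I=8: +2·20° lon, +8·10° lat → SW at lon -140°, lat -10°.
Square 2, 7: +2·2° lon, +7·1° lat → SW at lon -136°, lat -3°.
Cell spans 2° lon × 1° lat.
west 136.00° W, east 134.00° W.

136.00° W, 134.00° W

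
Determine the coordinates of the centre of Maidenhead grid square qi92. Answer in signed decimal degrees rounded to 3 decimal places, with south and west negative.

-7.500, 159.000

Field Q=16, I=8: +16·20° lon, +8·10° lat → SW at lon 140°, lat -10°.
Square 9, 2: +9·2° lon, +2·1° lat → SW at lon 158°, lat -8°.
Cell spans 2° lon × 1° lat. Centre is SW corner plus half of each.
latitude -7.500, longitude 159.000.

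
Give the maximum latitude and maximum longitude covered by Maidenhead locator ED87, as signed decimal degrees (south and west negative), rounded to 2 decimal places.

-52.00, -82.00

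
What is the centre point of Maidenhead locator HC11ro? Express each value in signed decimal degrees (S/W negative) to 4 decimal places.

-68.3958, -36.5417

Field H=7, C=2: +7·20° lon, +2·10° lat → SW at lon -40°, lat -70°.
Square 1, 1: +1·2° lon, +1·1° lat → SW at lon -38°, lat -69°.
Subsquare r=17, o=14: +17·0.0833333° lon, +14·0.0416667° lat → SW at lon -36.5833°, lat -68.4167°.
Cell spans 0.0833333° lon × 0.0416667° lat. Centre is SW corner plus half of each.
latitude -68.3958, longitude -36.5417.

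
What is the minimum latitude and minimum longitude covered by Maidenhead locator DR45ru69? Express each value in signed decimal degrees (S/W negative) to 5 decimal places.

Field D=3, R=17: +3·20° lon, +17·10° lat → SW at lon -120°, lat 80°.
Square 4, 5: +4·2° lon, +5·1° lat → SW at lon -112°, lat 85°.
Subsquare r=17, u=20: +17·0.0833333° lon, +20·0.0416667° lat → SW at lon -110.583°, lat 85.8333°.
Extended square 6, 9: +6·0.00833333° lon, +9·0.00416667° lat → SW at lon -110.533°, lat 85.8708°.
latitude 85.87083, longitude -110.53333.

85.87083, -110.53333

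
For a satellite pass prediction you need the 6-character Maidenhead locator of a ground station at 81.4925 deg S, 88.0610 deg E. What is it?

Add 180° to longitude and 90° to latitude: 268.0610, 8.5075.
Field: lon ⌊268.0610/20⌋ = 13 → N; lat ⌊8.5075/10⌋ = 0 → A.
Square: lon ⌊8.0610/2⌋ = 4; lat ⌊8.5075/1⌋ = 8.
Subsquare: lon ⌊0.0610/0.0833333⌋ = 0 → a; lat ⌊0.5075/0.0416667⌋ = 12 → m.

NA48am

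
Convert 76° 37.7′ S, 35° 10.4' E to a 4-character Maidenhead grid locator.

KB73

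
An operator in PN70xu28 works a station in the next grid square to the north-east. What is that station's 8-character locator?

PN70xu39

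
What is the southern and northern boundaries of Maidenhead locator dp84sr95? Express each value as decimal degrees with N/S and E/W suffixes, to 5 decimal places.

64.72917° N, 64.73333° N

Field D=3, P=15: +3·20° lon, +15·10° lat → SW at lon -120°, lat 60°.
Square 8, 4: +8·2° lon, +4·1° lat → SW at lon -104°, lat 64°.
Subsquare s=18, r=17: +18·0.0833333° lon, +17·0.0416667° lat → SW at lon -102.5°, lat 64.7083°.
Extended square 9, 5: +9·0.00833333° lon, +5·0.00416667° lat → SW at lon -102.425°, lat 64.7292°.
Cell spans 0.00833333° lon × 0.00416667° lat.
south 64.72917° N, north 64.73333° N.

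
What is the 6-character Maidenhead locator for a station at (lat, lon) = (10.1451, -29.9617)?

HK50ad

Shift to the Maidenhead origin (180°W, 90°S): lon 150.0383, lat 100.1451.
Field: 150.0383/20 → 7 → H, 100.1451/10 → 10 → K; chars HK.
Square: 10.0383/2 → 5, 0.1451/1 → 0; chars 50.
Subsquare: 0.0383/0.0833333 → 0 → a, 0.1451/0.0416667 → 3 → d; chars ad.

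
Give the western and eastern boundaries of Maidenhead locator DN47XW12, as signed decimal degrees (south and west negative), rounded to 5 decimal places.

Field D=3, N=13: +3·20° lon, +13·10° lat → SW at lon -120°, lat 40°.
Square 4, 7: +4·2° lon, +7·1° lat → SW at lon -112°, lat 47°.
Subsquare x=23, w=22: +23·0.0833333° lon, +22·0.0416667° lat → SW at lon -110.083°, lat 47.9167°.
Extended square 1, 2: +1·0.00833333° lon, +2·0.00416667° lat → SW at lon -110.075°, lat 47.925°.
Cell spans 0.00833333° lon × 0.00416667° lat.
west -110.07500, east -110.06667.

-110.07500, -110.06667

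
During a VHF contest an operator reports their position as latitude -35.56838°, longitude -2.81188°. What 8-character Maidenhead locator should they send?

Add 180° to longitude and 90° to latitude: 177.18812, 54.43162.
Field: 177.18812/20 → 8 → I, 54.43162/10 → 5 → F; chars IF.
Square: 17.18812/2 → 8, 4.43162/1 → 4; chars 84.
Subsquare: 1.18812/0.0833333 → 14 → o, 0.43162/0.0416667 → 10 → k; chars ok.
Extended square: 0.02145/0.00833333 → 2, 0.01495/0.00416667 → 3; chars 23.

IF84ok23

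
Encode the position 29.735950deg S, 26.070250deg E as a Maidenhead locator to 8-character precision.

KG30ag83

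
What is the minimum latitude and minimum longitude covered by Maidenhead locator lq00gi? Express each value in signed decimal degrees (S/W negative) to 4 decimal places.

70.3333, 40.5000

Field L=11, Q=16: +11·20° lon, +16·10° lat → SW at lon 40°, lat 70°.
Square 0, 0: +0·2° lon, +0·1° lat → SW at lon 40°, lat 70°.
Subsquare g=6, i=8: +6·0.0833333° lon, +8·0.0416667° lat → SW at lon 40.5°, lat 70.3333°.
latitude 70.3333, longitude 40.5000.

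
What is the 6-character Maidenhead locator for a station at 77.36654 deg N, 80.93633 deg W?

EQ97mi

Shift to the Maidenhead origin (180°W, 90°S): lon 99.0637, lat 167.3665.
Field: 99.0637/20 → 4 → E, 167.3665/10 → 16 → Q; chars EQ.
Square: 19.0637/2 → 9, 7.3665/1 → 7; chars 97.
Subsquare: 1.0637/0.0833333 → 12 → m, 0.3665/0.0416667 → 8 → i; chars mi.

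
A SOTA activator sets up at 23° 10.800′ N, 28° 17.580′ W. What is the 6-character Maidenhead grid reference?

HL53ue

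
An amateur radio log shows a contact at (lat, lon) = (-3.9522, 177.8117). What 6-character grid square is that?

Shift to the Maidenhead origin (180°W, 90°S): lon 357.8117, lat 86.0478.
Field: lon ⌊357.8117/20⌋ = 17 → R; lat ⌊86.0478/10⌋ = 8 → I.
Square: lon ⌊17.8117/2⌋ = 8; lat ⌊6.0478/1⌋ = 6.
Subsquare: lon ⌊1.8117/0.0833333⌋ = 21 → v; lat ⌊0.0478/0.0416667⌋ = 1 → b.

RI86vb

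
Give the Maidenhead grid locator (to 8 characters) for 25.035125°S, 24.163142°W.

HG74wx01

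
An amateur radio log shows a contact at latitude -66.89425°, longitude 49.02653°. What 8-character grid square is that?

Offset from 180°W / 90°S: lon 229.02653°, lat 23.10575°.
Field: lon ⌊229.02653/20⌋ = 11 → L; lat ⌊23.10575/10⌋ = 2 → C.
Square: lon ⌊9.02653/2⌋ = 4; lat ⌊3.10575/1⌋ = 3.
Subsquare: lon ⌊1.02653/0.0833333⌋ = 12 → m; lat ⌊0.10575/0.0416667⌋ = 2 → c.
Extended square: lon ⌊0.02653/0.00833333⌋ = 3; lat ⌊0.02242/0.00416667⌋ = 5.

LC43mc35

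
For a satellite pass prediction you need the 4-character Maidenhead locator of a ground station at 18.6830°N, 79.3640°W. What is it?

FK08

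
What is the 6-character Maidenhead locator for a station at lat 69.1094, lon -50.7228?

GP49pc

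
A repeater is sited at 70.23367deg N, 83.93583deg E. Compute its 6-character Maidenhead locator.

Add 180° to longitude and 90° to latitude: 263.9358, 160.2337.
Field: lon ⌊263.9358/20⌋ = 13 → N; lat ⌊160.2337/10⌋ = 16 → Q.
Square: lon ⌊3.9358/2⌋ = 1; lat ⌊0.2337/1⌋ = 0.
Subsquare: lon ⌊1.9358/0.0833333⌋ = 23 → x; lat ⌊0.2337/0.0416667⌋ = 5 → f.

NQ10xf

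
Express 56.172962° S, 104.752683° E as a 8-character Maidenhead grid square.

Shift to the Maidenhead origin (180°W, 90°S): lon 284.75268, lat 33.82704.
Field: lon ⌊284.75268/20⌋ = 14 → O; lat ⌊33.82704/10⌋ = 3 → D.
Square: lon ⌊4.75268/2⌋ = 2; lat ⌊3.82704/1⌋ = 3.
Subsquare: lon ⌊0.75268/0.0833333⌋ = 9 → j; lat ⌊0.82704/0.0416667⌋ = 19 → t.
Extended square: lon ⌊0.00268/0.00833333⌋ = 0; lat ⌊0.03537/0.00416667⌋ = 8.

OD23jt08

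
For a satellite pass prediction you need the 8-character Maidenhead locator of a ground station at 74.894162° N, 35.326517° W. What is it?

HQ24iv04

Add 180° to longitude and 90° to latitude: 144.67348, 164.89416.
Field: lon ⌊144.67348/20⌋ = 7 → H; lat ⌊164.89416/10⌋ = 16 → Q.
Square: lon ⌊4.67348/2⌋ = 2; lat ⌊4.89416/1⌋ = 4.
Subsquare: lon ⌊0.67348/0.0833333⌋ = 8 → i; lat ⌊0.89416/0.0416667⌋ = 21 → v.
Extended square: lon ⌊0.00682/0.00833333⌋ = 0; lat ⌊0.01916/0.00416667⌋ = 4.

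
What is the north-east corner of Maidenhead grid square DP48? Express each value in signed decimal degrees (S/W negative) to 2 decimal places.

Field D=3, P=15: +3·20° lon, +15·10° lat → SW at lon -120°, lat 60°.
Square 4, 8: +4·2° lon, +8·1° lat → SW at lon -112°, lat 68°.
Cell spans 2° lon × 1° lat. NE corner is SW corner plus one full cell.
latitude 69.00, longitude -110.00.

69.00, -110.00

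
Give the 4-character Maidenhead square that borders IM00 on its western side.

Longitude square 0; −1 → -1, wraps to 9, carry into field.
Longitude field I = 8; −1 → 7 = H.
The latitude characters are unchanged.

HM90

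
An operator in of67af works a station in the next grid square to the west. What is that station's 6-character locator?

OF57xf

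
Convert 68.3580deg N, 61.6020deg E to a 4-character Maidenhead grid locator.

MP08

Offset from 180°W / 90°S: lon 241.60°, lat 158.36°.
Field (20°×10°, letters A–R): 241.60/20 → 12 → M, 158.36/10 → 15 → P; chars MP.
Square (2°×1°, digits 0–9): 1.60/2 → 0, 8.36/1 → 8; chars 08.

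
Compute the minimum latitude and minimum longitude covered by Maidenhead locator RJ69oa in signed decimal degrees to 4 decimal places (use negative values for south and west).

9.0000, 173.1667

Field R=17, J=9: +17·20° lon, +9·10° lat → SW at lon 160°, lat 0°.
Square 6, 9: +6·2° lon, +9·1° lat → SW at lon 172°, lat 9°.
Subsquare o=14, a=0: +14·0.0833333° lon, +0·0.0416667° lat → SW at lon 173.167°, lat 9°.
latitude 9.0000, longitude 173.1667.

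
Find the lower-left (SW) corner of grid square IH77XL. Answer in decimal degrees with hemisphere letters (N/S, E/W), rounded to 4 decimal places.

12.5417° S, 4.0833° W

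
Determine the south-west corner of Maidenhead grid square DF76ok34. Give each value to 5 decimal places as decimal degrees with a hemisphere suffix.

Field D=3, F=5: +3·20° lon, +5·10° lat → SW at lon -120°, lat -40°.
Square 7, 6: +7·2° lon, +6·1° lat → SW at lon -106°, lat -34°.
Subsquare o=14, k=10: +14·0.0833333° lon, +10·0.0416667° lat → SW at lon -104.833°, lat -33.5833°.
Extended square 3, 4: +3·0.00833333° lon, +4·0.00416667° lat → SW at lon -104.808°, lat -33.5667°.
latitude 33.56667° S, longitude 104.80833° W.

33.56667° S, 104.80833° W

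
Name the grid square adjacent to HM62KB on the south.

Latitude subsquare b = 1; −1 → 0 = a.
The longitude characters are unchanged.

HM62ka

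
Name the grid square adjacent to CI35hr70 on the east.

Longitude extended square 7; +1 → 8.
The latitude characters are unchanged.

CI35hr80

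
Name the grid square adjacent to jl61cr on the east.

Longitude subsquare c = 2; +1 → 3 = d.
The latitude characters are unchanged.

JL61dr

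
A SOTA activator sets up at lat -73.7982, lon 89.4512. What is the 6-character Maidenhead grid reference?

NB46re

Shift to the Maidenhead origin (180°W, 90°S): lon 269.4512, lat 16.2018.
Field (20°×10°, letters A–R): 269.4512/20 → 13 → N, 16.2018/10 → 1 → B; chars NB.
Square (2°×1°, digits 0–9): 9.4512/2 → 4, 6.2018/1 → 6; chars 46.
Subsquare (5′×2.5′, letters a–x): 1.4512/0.0833333 → 17 → r, 0.2018/0.0416667 → 4 → e; chars re.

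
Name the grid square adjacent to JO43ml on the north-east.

Longitude subsquare m = 12; +1 → 13 = n.
Latitude subsquare l = 11; +1 → 12 = m.

JO43nm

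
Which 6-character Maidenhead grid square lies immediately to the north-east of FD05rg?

Longitude subsquare r = 17; +1 → 18 = s.
Latitude subsquare g = 6; +1 → 7 = h.

FD05sh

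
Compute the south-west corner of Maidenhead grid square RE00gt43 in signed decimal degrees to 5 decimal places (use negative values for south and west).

-49.19583, 160.53333

Field R=17, E=4: +17·20° lon, +4·10° lat → SW at lon 160°, lat -50°.
Square 0, 0: +0·2° lon, +0·1° lat → SW at lon 160°, lat -50°.
Subsquare g=6, t=19: +6·0.0833333° lon, +19·0.0416667° lat → SW at lon 160.5°, lat -49.2083°.
Extended square 4, 3: +4·0.00833333° lon, +3·0.00416667° lat → SW at lon 160.533°, lat -49.1958°.
latitude -49.19583, longitude 160.53333.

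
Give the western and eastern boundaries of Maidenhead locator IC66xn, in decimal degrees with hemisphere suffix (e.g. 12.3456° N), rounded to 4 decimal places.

6.0833° W, 6.0000° W

Field I=8, C=2: +8·20° lon, +2·10° lat → SW at lon -20°, lat -70°.
Square 6, 6: +6·2° lon, +6·1° lat → SW at lon -8°, lat -64°.
Subsquare x=23, n=13: +23·0.0833333° lon, +13·0.0416667° lat → SW at lon -6.08333°, lat -63.4583°.
Cell spans 0.0833333° lon × 0.0416667° lat.
west 6.0833° W, east 6.0000° W.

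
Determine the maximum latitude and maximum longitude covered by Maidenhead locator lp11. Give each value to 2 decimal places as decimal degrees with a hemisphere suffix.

62.00° N, 44.00° E

Field L=11, P=15: +11·20° lon, +15·10° lat → SW at lon 40°, lat 60°.
Square 1, 1: +1·2° lon, +1·1° lat → SW at lon 42°, lat 61°.
Cell spans 2° lon × 1° lat. NE corner is SW corner plus one full cell.
latitude 62.00° N, longitude 44.00° E.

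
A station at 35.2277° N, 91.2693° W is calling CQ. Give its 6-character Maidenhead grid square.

EM45if

Shift to the Maidenhead origin (180°W, 90°S): lon 88.7307, lat 125.2277.
Field (20°×10°, letters A–R): 88.7307/20 → 4 → E, 125.2277/10 → 12 → M; chars EM.
Square (2°×1°, digits 0–9): 8.7307/2 → 4, 5.2277/1 → 5; chars 45.
Subsquare (5′×2.5′, letters a–x): 0.7307/0.0833333 → 8 → i, 0.2277/0.0416667 → 5 → f; chars if.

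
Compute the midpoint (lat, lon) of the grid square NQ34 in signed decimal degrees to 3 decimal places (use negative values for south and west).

74.500, 87.000

Field N=13, Q=16: +13·20° lon, +16·10° lat → SW at lon 80°, lat 70°.
Square 3, 4: +3·2° lon, +4·1° lat → SW at lon 86°, lat 74°.
Cell spans 2° lon × 1° lat. Centre is SW corner plus half of each.
latitude 74.500, longitude 87.000.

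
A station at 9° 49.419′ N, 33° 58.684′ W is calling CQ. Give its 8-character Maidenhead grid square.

HJ39at27

Shift to the Maidenhead origin (180°W, 90°S): lon 146.02193, lat 99.82365.
Field (20°×10°, letters A–R): 146.02193/20 → 7 → H, 99.82365/10 → 9 → J; chars HJ.
Square (2°×1°, digits 0–9): 6.02193/2 → 3, 9.82365/1 → 9; chars 39.
Subsquare (5′×2.5′, letters a–x): 0.02193/0.0833333 → 0 → a, 0.82365/0.0416667 → 19 → t; chars at.
Extended square (30″×15″, digits 0–9): 0.02193/0.00833333 → 2, 0.03198/0.00416667 → 7; chars 27.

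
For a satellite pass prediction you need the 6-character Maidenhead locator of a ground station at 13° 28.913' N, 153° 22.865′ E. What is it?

Offset from 180°W / 90°S: lon 333.3811°, lat 103.4819°.
Field: lon ⌊333.3811/20⌋ = 16 → Q; lat ⌊103.4819/10⌋ = 10 → K.
Square: lon ⌊13.3811/2⌋ = 6; lat ⌊3.4819/1⌋ = 3.
Subsquare: lon ⌊1.3811/0.0833333⌋ = 16 → q; lat ⌊0.4819/0.0416667⌋ = 11 → l.

QK63ql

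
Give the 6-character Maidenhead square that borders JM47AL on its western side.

JM37xl

Longitude subsquare a = 0; −1 → -1, wraps to 23 = x, carry into square.
Longitude square 4; −1 → 3.
The latitude characters are unchanged.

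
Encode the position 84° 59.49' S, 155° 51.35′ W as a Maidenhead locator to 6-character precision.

BA25ba

Shift to the Maidenhead origin (180°W, 90°S): lon 24.1442, lat 5.0085.
Field: 24.1442/20 → 1 → B, 5.0085/10 → 0 → A; chars BA.
Square: 4.1442/2 → 2, 5.0085/1 → 5; chars 25.
Subsquare: 0.1442/0.0833333 → 1 → b, 0.0085/0.0416667 → 0 → a; chars ba.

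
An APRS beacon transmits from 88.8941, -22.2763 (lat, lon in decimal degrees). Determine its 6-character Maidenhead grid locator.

Offset from 180°W / 90°S: lon 157.7237°, lat 178.8941°.
Field: 157.7237/20 → 7 → H, 178.8941/10 → 17 → R; chars HR.
Square: 17.7237/2 → 8, 8.8941/1 → 8; chars 88.
Subsquare: 1.7237/0.0833333 → 20 → u, 0.8941/0.0416667 → 21 → v; chars uv.

HR88uv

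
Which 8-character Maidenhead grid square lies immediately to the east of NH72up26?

NH72up36

Longitude extended square 2; +1 → 3.
The latitude characters are unchanged.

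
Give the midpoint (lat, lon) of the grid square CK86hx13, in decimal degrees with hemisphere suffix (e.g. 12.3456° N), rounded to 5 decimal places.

Field C=2, K=10: +2·20° lon, +10·10° lat → SW at lon -140°, lat 10°.
Square 8, 6: +8·2° lon, +6·1° lat → SW at lon -124°, lat 16°.
Subsquare h=7, x=23: +7·0.0833333° lon, +23·0.0416667° lat → SW at lon -123.417°, lat 16.9583°.
Extended square 1, 3: +1·0.00833333° lon, +3·0.00416667° lat → SW at lon -123.408°, lat 16.9708°.
Cell spans 0.00833333° lon × 0.00416667° lat. Centre is SW corner plus half of each.
latitude 16.97292° N, longitude 123.40417° W.

16.97292° N, 123.40417° W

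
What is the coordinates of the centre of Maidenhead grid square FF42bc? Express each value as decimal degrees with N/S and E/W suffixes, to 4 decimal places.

37.8958° S, 71.8750° W

Field F=5, F=5: +5·20° lon, +5·10° lat → SW at lon -80°, lat -40°.
Square 4, 2: +4·2° lon, +2·1° lat → SW at lon -72°, lat -38°.
Subsquare b=1, c=2: +1·0.0833333° lon, +2·0.0416667° lat → SW at lon -71.9167°, lat -37.9167°.
Cell spans 0.0833333° lon × 0.0416667° lat. Centre is SW corner plus half of each.
latitude 37.8958° S, longitude 71.8750° W.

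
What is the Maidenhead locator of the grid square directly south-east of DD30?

Longitude square 3; +1 → 4.
Latitude square 0; −1 → -1, wraps to 9, carry into field.
Latitude field D = 3; −1 → 2 = C.

DC49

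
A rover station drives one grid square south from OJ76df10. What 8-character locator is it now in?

Latitude extended square 0; −1 → -1, wraps to 9, carry into subsquare.
Latitude subsquare f = 5; −1 → 4 = e.
The longitude characters are unchanged.

OJ76de19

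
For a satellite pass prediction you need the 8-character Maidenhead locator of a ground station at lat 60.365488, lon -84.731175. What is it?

EP70pi27

Shift to the Maidenhead origin (180°W, 90°S): lon 95.26883, lat 150.36549.
Field: lon ⌊95.26883/20⌋ = 4 → E; lat ⌊150.36549/10⌋ = 15 → P.
Square: lon ⌊15.26883/2⌋ = 7; lat ⌊0.36549/1⌋ = 0.
Subsquare: lon ⌊1.26883/0.0833333⌋ = 15 → p; lat ⌊0.36549/0.0416667⌋ = 8 → i.
Extended square: lon ⌊0.01883/0.00833333⌋ = 2; lat ⌊0.03215/0.00416667⌋ = 7.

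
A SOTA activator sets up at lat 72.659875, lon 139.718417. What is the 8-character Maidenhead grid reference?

Shift to the Maidenhead origin (180°W, 90°S): lon 319.71842, lat 162.65987.
Field: 319.71842/20 → 15 → P, 162.65987/10 → 16 → Q; chars PQ.
Square: 19.71842/2 → 9, 2.65987/1 → 2; chars 92.
Subsquare: 1.71842/0.0833333 → 20 → u, 0.65987/0.0416667 → 15 → p; chars up.
Extended square: 0.05175/0.00833333 → 6, 0.03487/0.00416667 → 8; chars 68.

PQ92up68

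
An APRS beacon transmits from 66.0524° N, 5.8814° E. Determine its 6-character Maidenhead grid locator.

JP26wb

Add 180° to longitude and 90° to latitude: 185.8814, 156.0524.
Field: lon ⌊185.8814/20⌋ = 9 → J; lat ⌊156.0524/10⌋ = 15 → P.
Square: lon ⌊5.8814/2⌋ = 2; lat ⌊6.0524/1⌋ = 6.
Subsquare: lon ⌊1.8814/0.0833333⌋ = 22 → w; lat ⌊0.0524/0.0416667⌋ = 1 → b.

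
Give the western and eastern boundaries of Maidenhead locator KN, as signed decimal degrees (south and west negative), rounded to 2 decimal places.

Field K=10, N=13: +10·20° lon, +13·10° lat → SW at lon 20°, lat 40°.
Cell spans 20° lon × 10° lat.
west 20.00, east 40.00.

20.00, 40.00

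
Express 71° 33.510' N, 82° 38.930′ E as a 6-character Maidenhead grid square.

Add 180° to longitude and 90° to latitude: 262.6488, 161.5585.
Field (20°×10°, letters A–R): 262.6488/20 → 13 → N, 161.5585/10 → 16 → Q; chars NQ.
Square (2°×1°, digits 0–9): 2.6488/2 → 1, 1.5585/1 → 1; chars 11.
Subsquare (5′×2.5′, letters a–x): 0.6488/0.0833333 → 7 → h, 0.5585/0.0416667 → 13 → n; chars hn.

NQ11hn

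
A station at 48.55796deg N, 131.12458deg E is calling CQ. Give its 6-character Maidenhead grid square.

Shift to the Maidenhead origin (180°W, 90°S): lon 311.1246, lat 138.5580.
Field (20°×10°, letters A–R): lon ⌊311.1246/20⌋ = 15 → P; lat ⌊138.5580/10⌋ = 13 → N.
Square (2°×1°, digits 0–9): lon ⌊11.1246/2⌋ = 5; lat ⌊8.5580/1⌋ = 8.
Subsquare (5′×2.5′, letters a–x): lon ⌊1.1246/0.0833333⌋ = 13 → n; lat ⌊0.5580/0.0416667⌋ = 13 → n.

PN58nn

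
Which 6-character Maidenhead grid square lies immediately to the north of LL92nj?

Latitude subsquare j = 9; +1 → 10 = k.
The longitude characters are unchanged.

LL92nk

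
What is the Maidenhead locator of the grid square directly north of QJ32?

QJ33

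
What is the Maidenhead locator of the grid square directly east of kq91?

LQ01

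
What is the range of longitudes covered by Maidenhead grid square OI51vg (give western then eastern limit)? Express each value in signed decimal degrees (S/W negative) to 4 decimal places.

111.7500, 111.8333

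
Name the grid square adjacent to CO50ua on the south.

CN59ux

Latitude subsquare a = 0; −1 → -1, wraps to 23 = x, carry into square.
Latitude square 0; −1 → -1, wraps to 9, carry into field.
Latitude field O = 14; −1 → 13 = N.
The longitude characters are unchanged.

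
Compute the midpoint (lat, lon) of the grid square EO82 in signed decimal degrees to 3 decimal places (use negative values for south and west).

Field E=4, O=14: +4·20° lon, +14·10° lat → SW at lon -100°, lat 50°.
Square 8, 2: +8·2° lon, +2·1° lat → SW at lon -84°, lat 52°.
Cell spans 2° lon × 1° lat. Centre is SW corner plus half of each.
latitude 52.500, longitude -83.000.

52.500, -83.000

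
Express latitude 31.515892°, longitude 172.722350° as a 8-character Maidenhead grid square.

RM61im63

Add 180° to longitude and 90° to latitude: 352.72235, 121.51589.
Field (20°×10°, letters A–R): 352.72235/20 → 17 → R, 121.51589/10 → 12 → M; chars RM.
Square (2°×1°, digits 0–9): 12.72235/2 → 6, 1.51589/1 → 1; chars 61.
Subsquare (5′×2.5′, letters a–x): 0.72235/0.0833333 → 8 → i, 0.51589/0.0416667 → 12 → m; chars im.
Extended square (30″×15″, digits 0–9): 0.05568/0.00833333 → 6, 0.01589/0.00416667 → 3; chars 63.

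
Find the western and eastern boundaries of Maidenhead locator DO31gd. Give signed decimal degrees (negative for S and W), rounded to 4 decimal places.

-113.5000, -113.4167

Field D=3, O=14: +3·20° lon, +14·10° lat → SW at lon -120°, lat 50°.
Square 3, 1: +3·2° lon, +1·1° lat → SW at lon -114°, lat 51°.
Subsquare g=6, d=3: +6·0.0833333° lon, +3·0.0416667° lat → SW at lon -113.5°, lat 51.125°.
Cell spans 0.0833333° lon × 0.0416667° lat.
west -113.5000, east -113.4167.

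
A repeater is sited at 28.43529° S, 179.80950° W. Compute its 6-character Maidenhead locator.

AG01cn

Add 180° to longitude and 90° to latitude: 0.1905, 61.5647.
Field (20°×10°, letters A–R): lon ⌊0.1905/20⌋ = 0 → A; lat ⌊61.5647/10⌋ = 6 → G.
Square (2°×1°, digits 0–9): lon ⌊0.1905/2⌋ = 0; lat ⌊1.5647/1⌋ = 1.
Subsquare (5′×2.5′, letters a–x): lon ⌊0.1905/0.0833333⌋ = 2 → c; lat ⌊0.5647/0.0416667⌋ = 13 → n.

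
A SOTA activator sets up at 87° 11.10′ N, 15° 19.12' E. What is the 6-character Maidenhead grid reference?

Offset from 180°W / 90°S: lon 195.3187°, lat 177.1850°.
Field (20°×10°, letters A–R): 195.3187/20 → 9 → J, 177.1850/10 → 17 → R; chars JR.
Square (2°×1°, digits 0–9): 15.3187/2 → 7, 7.1850/1 → 7; chars 77.
Subsquare (5′×2.5′, letters a–x): 1.3187/0.0833333 → 15 → p, 0.1850/0.0416667 → 4 → e; chars pe.

JR77pe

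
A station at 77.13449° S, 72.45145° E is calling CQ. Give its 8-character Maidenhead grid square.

MB62fu47

Shift to the Maidenhead origin (180°W, 90°S): lon 252.45145, lat 12.86551.
Field: 252.45145/20 → 12 → M, 12.86551/10 → 1 → B; chars MB.
Square: 12.45145/2 → 6, 2.86551/1 → 2; chars 62.
Subsquare: 0.45145/0.0833333 → 5 → f, 0.86551/0.0416667 → 20 → u; chars fu.
Extended square: 0.03478/0.00833333 → 4, 0.03218/0.00416667 → 7; chars 47.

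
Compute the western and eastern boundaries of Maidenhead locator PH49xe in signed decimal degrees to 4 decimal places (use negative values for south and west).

129.9167, 130.0000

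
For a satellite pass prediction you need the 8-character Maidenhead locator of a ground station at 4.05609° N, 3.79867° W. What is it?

IJ84cb43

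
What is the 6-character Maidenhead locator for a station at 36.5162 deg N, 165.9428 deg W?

AM76am

Offset from 180°W / 90°S: lon 14.0572°, lat 126.5162°.
Field (20°×10°, letters A–R): 14.0572/20 → 0 → A, 126.5162/10 → 12 → M; chars AM.
Square (2°×1°, digits 0–9): 14.0572/2 → 7, 6.5162/1 → 6; chars 76.
Subsquare (5′×2.5′, letters a–x): 0.0572/0.0833333 → 0 → a, 0.5162/0.0416667 → 12 → m; chars am.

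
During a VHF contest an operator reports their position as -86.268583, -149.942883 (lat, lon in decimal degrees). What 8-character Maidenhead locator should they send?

Offset from 180°W / 90°S: lon 30.05712°, lat 3.73142°.
Field (20°×10°, letters A–R): 30.05712/20 → 1 → B, 3.73142/10 → 0 → A; chars BA.
Square (2°×1°, digits 0–9): 10.05712/2 → 5, 3.73142/1 → 3; chars 53.
Subsquare (5′×2.5′, letters a–x): 0.05712/0.0833333 → 0 → a, 0.73142/0.0416667 → 17 → r; chars ar.
Extended square (30″×15″, digits 0–9): 0.05712/0.00833333 → 6, 0.02308/0.00416667 → 5; chars 65.

BA53ar65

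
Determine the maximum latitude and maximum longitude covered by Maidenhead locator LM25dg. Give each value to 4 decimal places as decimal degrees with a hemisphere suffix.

35.2917° N, 44.3333° E

Field L=11, M=12: +11·20° lon, +12·10° lat → SW at lon 40°, lat 30°.
Square 2, 5: +2·2° lon, +5·1° lat → SW at lon 44°, lat 35°.
Subsquare d=3, g=6: +3·0.0833333° lon, +6·0.0416667° lat → SW at lon 44.25°, lat 35.25°.
Cell spans 0.0833333° lon × 0.0416667° lat. NE corner is SW corner plus one full cell.
latitude 35.2917° N, longitude 44.3333° E.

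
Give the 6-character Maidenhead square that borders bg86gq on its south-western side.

Longitude subsquare g = 6; −1 → 5 = f.
Latitude subsquare q = 16; −1 → 15 = p.

BG86fp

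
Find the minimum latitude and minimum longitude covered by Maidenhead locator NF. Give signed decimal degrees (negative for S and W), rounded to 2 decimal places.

-40.00, 80.00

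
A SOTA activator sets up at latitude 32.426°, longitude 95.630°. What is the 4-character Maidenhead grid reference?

NM72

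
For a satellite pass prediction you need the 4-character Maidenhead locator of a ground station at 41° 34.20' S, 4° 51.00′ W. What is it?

IE78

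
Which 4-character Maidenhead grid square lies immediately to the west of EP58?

Longitude square 5; −1 → 4.
The latitude characters are unchanged.

EP48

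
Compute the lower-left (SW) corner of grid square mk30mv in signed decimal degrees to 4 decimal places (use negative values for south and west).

10.8750, 67.0000

Field M=12, K=10: +12·20° lon, +10·10° lat → SW at lon 60°, lat 10°.
Square 3, 0: +3·2° lon, +0·1° lat → SW at lon 66°, lat 10°.
Subsquare m=12, v=21: +12·0.0833333° lon, +21·0.0416667° lat → SW at lon 67°, lat 10.875°.
latitude 10.8750, longitude 67.0000.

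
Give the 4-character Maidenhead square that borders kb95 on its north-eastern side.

LB06

Longitude square 9; +1 → 10, wraps to 0, carry into field.
Longitude field K = 10; +1 → 11 = L.
Latitude square 5; +1 → 6.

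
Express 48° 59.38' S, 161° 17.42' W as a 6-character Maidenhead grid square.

AE91ia

Offset from 180°W / 90°S: lon 18.7097°, lat 41.0103°.
Field (20°×10°, letters A–R): lon ⌊18.7097/20⌋ = 0 → A; lat ⌊41.0103/10⌋ = 4 → E.
Square (2°×1°, digits 0–9): lon ⌊18.7097/2⌋ = 9; lat ⌊1.0103/1⌋ = 1.
Subsquare (5′×2.5′, letters a–x): lon ⌊0.7097/0.0833333⌋ = 8 → i; lat ⌊0.0103/0.0416667⌋ = 0 → a.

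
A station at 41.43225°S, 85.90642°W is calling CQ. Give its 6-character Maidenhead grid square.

Offset from 180°W / 90°S: lon 94.0936°, lat 48.5677°.
Field: 94.0936/20 → 4 → E, 48.5677/10 → 4 → E; chars EE.
Square: 14.0936/2 → 7, 8.5677/1 → 8; chars 78.
Subsquare: 0.0936/0.0833333 → 1 → b, 0.5677/0.0416667 → 13 → n; chars bn.

EE78bn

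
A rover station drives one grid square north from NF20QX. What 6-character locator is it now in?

Latitude subsquare x = 23; +1 → 24, wraps to 0 = a, carry into square.
Latitude square 0; +1 → 1.
The longitude characters are unchanged.

NF21qa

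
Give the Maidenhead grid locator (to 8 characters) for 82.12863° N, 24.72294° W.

Offset from 180°W / 90°S: lon 155.27706°, lat 172.12863°.
Field (20°×10°, letters A–R): lon ⌊155.27706/20⌋ = 7 → H; lat ⌊172.12863/10⌋ = 17 → R.
Square (2°×1°, digits 0–9): lon ⌊15.27706/2⌋ = 7; lat ⌊2.12863/1⌋ = 2.
Subsquare (5′×2.5′, letters a–x): lon ⌊1.27706/0.0833333⌋ = 15 → p; lat ⌊0.12863/0.0416667⌋ = 3 → d.
Extended square (30″×15″, digits 0–9): lon ⌊0.02706/0.00833333⌋ = 3; lat ⌊0.00363/0.00416667⌋ = 0.

HR72pd30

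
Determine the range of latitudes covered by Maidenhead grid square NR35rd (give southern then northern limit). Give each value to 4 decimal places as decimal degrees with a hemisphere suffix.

Field N=13, R=17: +13·20° lon, +17·10° lat → SW at lon 80°, lat 80°.
Square 3, 5: +3·2° lon, +5·1° lat → SW at lon 86°, lat 85°.
Subsquare r=17, d=3: +17·0.0833333° lon, +3·0.0416667° lat → SW at lon 87.4167°, lat 85.125°.
Cell spans 0.0833333° lon × 0.0416667° lat.
south 85.1250° N, north 85.1667° N.

85.1250° N, 85.1667° N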